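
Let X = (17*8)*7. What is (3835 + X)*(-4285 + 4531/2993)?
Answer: -61371609038/2993 ≈ -2.0505e+7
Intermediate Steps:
X = 952 (X = 136*7 = 952)
(3835 + X)*(-4285 + 4531/2993) = (3835 + 952)*(-4285 + 4531/2993) = 4787*(-4285 + 4531*(1/2993)) = 4787*(-4285 + 4531/2993) = 4787*(-12820474/2993) = -61371609038/2993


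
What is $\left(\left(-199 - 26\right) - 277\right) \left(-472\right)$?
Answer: $236944$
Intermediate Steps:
$\left(\left(-199 - 26\right) - 277\right) \left(-472\right) = \left(-225 - 277\right) \left(-472\right) = \left(-502\right) \left(-472\right) = 236944$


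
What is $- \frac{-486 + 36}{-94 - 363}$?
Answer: $- \frac{450}{457} \approx -0.98468$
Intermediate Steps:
$- \frac{-486 + 36}{-94 - 363} = - \frac{-450}{-457} = - \frac{\left(-450\right) \left(-1\right)}{457} = \left(-1\right) \frac{450}{457} = - \frac{450}{457}$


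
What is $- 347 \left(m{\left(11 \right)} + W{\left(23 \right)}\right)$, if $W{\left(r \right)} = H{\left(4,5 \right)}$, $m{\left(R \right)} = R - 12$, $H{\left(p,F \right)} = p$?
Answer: $-1041$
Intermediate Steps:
$m{\left(R \right)} = -12 + R$
$W{\left(r \right)} = 4$
$- 347 \left(m{\left(11 \right)} + W{\left(23 \right)}\right) = - 347 \left(\left(-12 + 11\right) + 4\right) = - 347 \left(-1 + 4\right) = \left(-347\right) 3 = -1041$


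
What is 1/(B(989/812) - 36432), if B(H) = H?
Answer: -812/29581795 ≈ -2.7449e-5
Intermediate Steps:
1/(B(989/812) - 36432) = 1/(989/812 - 36432) = 1/(-29581795/812) = -812/29581795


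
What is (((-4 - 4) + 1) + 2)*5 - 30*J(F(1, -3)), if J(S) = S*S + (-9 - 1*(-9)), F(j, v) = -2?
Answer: -145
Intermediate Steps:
J(S) = S² (J(S) = S² + (-9 + 9) = S² + 0 = S²)
(((-4 - 4) + 1) + 2)*5 - 30*J(F(1, -3)) = (((-4 - 4) + 1) + 2)*5 - 30*(-2)² = ((-8 + 1) + 2)*5 - 30*4 = (-7 + 2)*5 - 120 = -5*5 - 120 = -25 - 120 = -145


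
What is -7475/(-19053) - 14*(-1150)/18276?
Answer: 36947200/29017719 ≈ 1.2733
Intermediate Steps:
-7475/(-19053) - 14*(-1150)/18276 = -7475*(-1/19053) + 16100*(1/18276) = 7475/19053 + 4025/4569 = 36947200/29017719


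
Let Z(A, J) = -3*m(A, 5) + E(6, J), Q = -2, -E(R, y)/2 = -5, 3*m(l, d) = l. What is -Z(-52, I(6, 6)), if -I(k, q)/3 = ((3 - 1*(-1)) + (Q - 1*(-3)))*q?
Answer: -62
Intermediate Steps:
m(l, d) = l/3
E(R, y) = 10 (E(R, y) = -2*(-5) = 10)
I(k, q) = -15*q (I(k, q) = -3*((3 - 1*(-1)) + (-2 - 1*(-3)))*q = -3*((3 + 1) + (-2 + 3))*q = -3*(4 + 1)*q = -15*q)
Z(A, J) = 10 - A (Z(A, J) = -A + 10 = 10 - A)
-Z(-52, I(6, 6)) = -(10 - 1*(-52)) = -(10 + 52) = -1*62 = -62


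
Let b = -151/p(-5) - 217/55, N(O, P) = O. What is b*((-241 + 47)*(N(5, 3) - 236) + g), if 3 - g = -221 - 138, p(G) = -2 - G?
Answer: -404596256/165 ≈ -2.4521e+6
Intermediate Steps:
g = 362 (g = 3 - (-221 - 138) = 3 - 1*(-359) = 3 + 359 = 362)
b = -8956/165 (b = -151/(-2 - 1*(-5)) - 217/55 = -151/(-2 + 5) - 217*1/55 = -151/3 - 217/55 = -8956/165 ≈ -54.279)
b*((-241 + 47)*(N(5, 3) - 236) + g) = -8956*((-241 + 47)*(5 - 236) + 362)/165 = -8956*(-194*(-231) + 362)/165 = -8956*(44814 + 362)/165 = -8956/165*45176 = -404596256/165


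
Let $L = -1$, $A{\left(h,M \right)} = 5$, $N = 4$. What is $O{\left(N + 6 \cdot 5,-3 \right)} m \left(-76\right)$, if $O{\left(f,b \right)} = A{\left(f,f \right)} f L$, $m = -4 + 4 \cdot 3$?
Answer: $103360$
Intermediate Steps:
$m = 8$ ($m = -4 + 12 = 8$)
$O{\left(f,b \right)} = - 5 f$ ($O{\left(f,b \right)} = 5 f \left(-1\right) = - 5 f$)
$O{\left(N + 6 \cdot 5,-3 \right)} m \left(-76\right) = - 5 \left(4 + 6 \cdot 5\right) 8 \left(-76\right) = - 5 \left(4 + 30\right) 8 \left(-76\right) = \left(-5\right) 34 \cdot 8 \left(-76\right) = \left(-170\right) 8 \left(-76\right) = \left(-1360\right) \left(-76\right) = 103360$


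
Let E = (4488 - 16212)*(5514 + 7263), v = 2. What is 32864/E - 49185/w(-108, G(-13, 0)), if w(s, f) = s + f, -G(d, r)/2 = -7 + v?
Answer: 1841947294427/3670039926 ≈ 501.89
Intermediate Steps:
G(d, r) = 10 (G(d, r) = -2*(-7 + 2) = -2*(-5) = 10)
E = -149797548 (E = -11724*12777 = -149797548)
w(s, f) = f + s
32864/E - 49185/w(-108, G(-13, 0)) = 32864/(-149797548) - 49185/(10 - 108) = 32864*(-1/149797548) - 49185/(-98) = -8216/37449387 - 49185*(-1/98) = -8216/37449387 + 49185/98 = 1841947294427/3670039926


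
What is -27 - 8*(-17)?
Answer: 109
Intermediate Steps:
-27 - 8*(-17) = -27 + 136 = 109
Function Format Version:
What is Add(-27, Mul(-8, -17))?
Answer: 109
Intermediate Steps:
Add(-27, Mul(-8, -17)) = Add(-27, 136) = 109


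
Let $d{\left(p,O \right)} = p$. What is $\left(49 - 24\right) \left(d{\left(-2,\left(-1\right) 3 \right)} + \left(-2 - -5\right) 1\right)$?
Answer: $25$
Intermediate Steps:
$\left(49 - 24\right) \left(d{\left(-2,\left(-1\right) 3 \right)} + \left(-2 - -5\right) 1\right) = \left(49 - 24\right) \left(-2 + \left(-2 - -5\right) 1\right) = 25 \left(-2 + \left(-2 + 5\right) 1\right) = 25 \left(-2 + 3 \cdot 1\right) = 25 \left(-2 + 3\right) = 25 \cdot 1 = 25$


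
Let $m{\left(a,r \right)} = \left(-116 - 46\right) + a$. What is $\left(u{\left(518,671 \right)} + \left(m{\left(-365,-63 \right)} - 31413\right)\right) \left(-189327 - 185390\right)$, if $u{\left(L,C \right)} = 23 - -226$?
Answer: $11875156447$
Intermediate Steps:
$m{\left(a,r \right)} = -162 + a$
$u{\left(L,C \right)} = 249$ ($u{\left(L,C \right)} = 23 + 226 = 249$)
$\left(u{\left(518,671 \right)} + \left(m{\left(-365,-63 \right)} - 31413\right)\right) \left(-189327 - 185390\right) = \left(249 - 31940\right) \left(-189327 - 185390\right) = \left(249 - 31940\right) \left(-374717\right) = \left(-31691\right) \left(-374717\right) = 11875156447$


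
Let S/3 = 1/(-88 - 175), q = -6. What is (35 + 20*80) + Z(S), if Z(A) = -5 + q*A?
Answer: 428708/263 ≈ 1630.1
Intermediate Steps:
S = -3/263 (S = 3/(-88 - 175) = 3/(-263) = 3*(-1/263) = -3/263 ≈ -0.011407)
Z(A) = -5 - 6*A
(35 + 20*80) + Z(S) = (35 + 20*80) + (-5 - 6*(-3/263)) = (35 + 1600) + (-5 + 18/263) = 1635 - 1297/263 = 428708/263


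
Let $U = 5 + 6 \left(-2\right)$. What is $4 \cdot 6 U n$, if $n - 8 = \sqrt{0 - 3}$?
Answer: $-1344 - 168 i \sqrt{3} \approx -1344.0 - 290.98 i$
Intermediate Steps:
$U = -7$ ($U = 5 - 12 = -7$)
$n = 8 + i \sqrt{3}$ ($n = 8 + \sqrt{0 - 3} = 8 + \sqrt{-3} = 8 + i \sqrt{3} \approx 8.0 + 1.732 i$)
$4 \cdot 6 U n = 4 \cdot 6 \left(-7\right) \left(8 + i \sqrt{3}\right) = 24 \left(-7\right) \left(8 + i \sqrt{3}\right) = - 168 \left(8 + i \sqrt{3}\right) = -1344 - 168 i \sqrt{3}$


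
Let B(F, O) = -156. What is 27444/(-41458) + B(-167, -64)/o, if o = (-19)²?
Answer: -430914/393851 ≈ -1.0941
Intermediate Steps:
o = 361
27444/(-41458) + B(-167, -64)/o = 27444/(-41458) - 156/361 = 27444*(-1/41458) - 156*1/361 = -13722/20729 - 156/361 = -430914/393851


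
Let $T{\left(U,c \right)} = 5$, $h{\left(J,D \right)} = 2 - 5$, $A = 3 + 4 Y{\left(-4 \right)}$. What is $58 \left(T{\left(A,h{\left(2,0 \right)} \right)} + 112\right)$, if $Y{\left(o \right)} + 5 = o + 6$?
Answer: $6786$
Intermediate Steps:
$Y{\left(o \right)} = 1 + o$ ($Y{\left(o \right)} = -5 + \left(o + 6\right) = -5 + \left(6 + o\right) = 1 + o$)
$A = -9$ ($A = 3 + 4 \left(1 - 4\right) = 3 + 4 \left(-3\right) = 3 - 12 = -9$)
$h{\left(J,D \right)} = -3$ ($h{\left(J,D \right)} = 2 - 5 = -3$)
$58 \left(T{\left(A,h{\left(2,0 \right)} \right)} + 112\right) = 58 \left(5 + 112\right) = 58 \cdot 117 = 6786$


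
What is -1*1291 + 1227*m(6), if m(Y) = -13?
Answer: -17242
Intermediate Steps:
-1*1291 + 1227*m(6) = -1*1291 + 1227*(-13) = -1291 - 15951 = -17242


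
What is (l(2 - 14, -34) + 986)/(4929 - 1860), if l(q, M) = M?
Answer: 952/3069 ≈ 0.31020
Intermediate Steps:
(l(2 - 14, -34) + 986)/(4929 - 1860) = (-34 + 986)/(4929 - 1860) = 952/3069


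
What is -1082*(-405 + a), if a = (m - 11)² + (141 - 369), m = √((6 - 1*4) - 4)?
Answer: 556148 + 23804*I*√2 ≈ 5.5615e+5 + 33664.0*I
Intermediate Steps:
m = I*√2 (m = √((6 - 4) - 4) = √(2 - 4) = √(-2) = I*√2 ≈ 1.4142*I)
a = -228 + (-11 + I*√2)² (a = (I*√2 - 11)² + (141 - 369) = (-11 + I*√2)² - 228 = -228 + (-11 + I*√2)² ≈ -109.0 - 31.113*I)
-1082*(-405 + a) = -1082*(-405 + (-228 + (11 - I*√2)²)) = -1082*(-633 + (11 - I*√2)²) = 684906 - 1082*(11 - I*√2)²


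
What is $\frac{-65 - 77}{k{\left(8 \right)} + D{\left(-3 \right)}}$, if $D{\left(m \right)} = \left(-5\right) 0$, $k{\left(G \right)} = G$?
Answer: $- \frac{71}{4} \approx -17.75$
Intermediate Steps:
$D{\left(m \right)} = 0$
$\frac{-65 - 77}{k{\left(8 \right)} + D{\left(-3 \right)}} = \frac{-65 - 77}{8 + 0} = - \frac{142}{8} = \left(-142\right) \frac{1}{8} = - \frac{71}{4}$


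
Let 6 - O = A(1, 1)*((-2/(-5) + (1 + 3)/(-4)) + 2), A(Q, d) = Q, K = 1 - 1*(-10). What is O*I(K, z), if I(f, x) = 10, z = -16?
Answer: 46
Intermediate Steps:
K = 11 (K = 1 + 10 = 11)
O = 23/5 (O = 6 - ((-2/(-5) + (1 + 3)/(-4)) + 2) = 6 - ((-2*(-1/5) + 4*(-1/4)) + 2) = 6 - ((2/5 - 1) + 2) = 6 - (-3/5 + 2) = 6 - 7/5 = 23/5 ≈ 4.6000)
O*I(K, z) = (23/5)*10 = 46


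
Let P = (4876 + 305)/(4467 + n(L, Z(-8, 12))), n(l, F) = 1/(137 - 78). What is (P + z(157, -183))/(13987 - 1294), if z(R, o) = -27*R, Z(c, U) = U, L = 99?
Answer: -372299909/1115096974 ≈ -0.33387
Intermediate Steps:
n(l, F) = 1/59
P = 305679/263554 (P = (4876 + 305)/(4467 + 1/59) = 5181/(263554/59) = 5181*(59/263554) = 305679/263554 ≈ 1.1598)
(P + z(157, -183))/(13987 - 1294) = (305679/263554 - 27*157)/(13987 - 1294) = (305679/263554 - 4239)/12693 = -1116899727/263554*1/12693 = -372299909/1115096974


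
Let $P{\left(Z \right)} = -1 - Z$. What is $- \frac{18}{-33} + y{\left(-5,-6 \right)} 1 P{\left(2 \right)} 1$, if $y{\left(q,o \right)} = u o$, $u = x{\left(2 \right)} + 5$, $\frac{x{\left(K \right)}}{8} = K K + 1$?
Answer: $\frac{8916}{11} \approx 810.54$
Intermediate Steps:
$x{\left(K \right)} = 8 + 8 K^{2}$ ($x{\left(K \right)} = 8 \left(K K + 1\right) = 8 \left(K^{2} + 1\right) = 8 \left(1 + K^{2}\right) = 8 + 8 K^{2}$)
$u = 45$ ($u = \left(8 + 8 \cdot 2^{2}\right) + 5 = \left(8 + 8 \cdot 4\right) + 5 = \left(8 + 32\right) + 5 = 40 + 5 = 45$)
$y{\left(q,o \right)} = 45 o$
$- \frac{18}{-33} + y{\left(-5,-6 \right)} 1 P{\left(2 \right)} 1 = - \frac{18}{-33} + 45 \left(-6\right) 1 \left(-1 - 2\right) 1 = \left(-18\right) \left(- \frac{1}{33}\right) - 270 \cdot 1 \left(-1 - 2\right) 1 = \frac{6}{11} - 270 \cdot 1 \left(-3\right) 1 = \frac{6}{11} - 270 \left(\left(-3\right) 1\right) = \frac{6}{11} - -810 = \frac{6}{11} + 810 = \frac{8916}{11}$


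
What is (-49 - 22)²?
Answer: 5041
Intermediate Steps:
(-49 - 22)² = (-71)² = 5041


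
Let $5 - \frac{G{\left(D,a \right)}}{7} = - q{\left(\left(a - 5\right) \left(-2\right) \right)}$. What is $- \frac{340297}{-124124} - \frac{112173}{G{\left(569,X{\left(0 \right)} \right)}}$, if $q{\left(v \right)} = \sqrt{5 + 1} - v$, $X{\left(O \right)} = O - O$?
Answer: $\frac{9951723823}{2358356} + \frac{112173 \sqrt{6}}{133} \approx 6285.7$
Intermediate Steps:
$X{\left(O \right)} = 0$
$q{\left(v \right)} = \sqrt{6} - v$
$G{\left(D,a \right)} = -35 + 7 \sqrt{6} + 14 a$ ($G{\left(D,a \right)} = 35 - 7 \left(- (\sqrt{6} - \left(a - 5\right) \left(-2\right))\right) = 35 - 7 \left(- (\sqrt{6} - \left(-5 + a\right) \left(-2\right))\right) = 35 - 7 \left(- (\sqrt{6} - \left(10 - 2 a\right))\right) = 35 - 7 \left(- (\sqrt{6} + \left(-10 + 2 a\right))\right) = 35 - 7 \left(- (-10 + \sqrt{6} + 2 a)\right) = 35 - 7 \left(10 - \sqrt{6} - 2 a\right) = 35 + \left(-70 + 7 \sqrt{6} + 14 a\right) = -35 + 7 \sqrt{6} + 14 a$)
$- \frac{340297}{-124124} - \frac{112173}{G{\left(569,X{\left(0 \right)} \right)}} = - \frac{340297}{-124124} - \frac{112173}{-35 + 7 \sqrt{6} + 14 \cdot 0} = \left(-340297\right) \left(- \frac{1}{124124}\right) - \frac{112173}{-35 + 7 \sqrt{6} + 0} = \frac{340297}{124124} - \frac{112173}{-35 + 7 \sqrt{6}}$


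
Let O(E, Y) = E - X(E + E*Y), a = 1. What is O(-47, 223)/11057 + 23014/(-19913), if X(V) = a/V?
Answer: -2688869172439/2318034415648 ≈ -1.1600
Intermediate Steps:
X(V) = 1/V
O(E, Y) = E - 1/(E + E*Y)
O(-47, 223)/11057 + 23014/(-19913) = (-47 - 1/(-47*(1 + 223)))/11057 + 23014/(-19913) = (-47 - 1*(-1/47)/224)*(1/11057) + 23014*(-1/19913) = (-47 - 1*(-1/47)*1/224)*(1/11057) - 23014/19913 = (-47 + 1/10528)*(1/11057) - 23014/19913 = -494815/10528*1/11057 - 23014/19913 = -494815/116408096 - 23014/19913 = -2688869172439/2318034415648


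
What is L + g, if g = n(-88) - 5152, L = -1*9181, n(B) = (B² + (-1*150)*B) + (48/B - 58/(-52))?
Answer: 1890909/286 ≈ 6611.6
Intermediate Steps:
n(B) = 29/26 + B² - 150*B + 48/B (n(B) = (B² - 150*B) + (48/B - 58*(-1/52)) = (B² - 150*B) + (48/B + 29/26) = (B² - 150*B) + (29/26 + 48/B) = 29/26 + B² - 150*B + 48/B)
L = -9181
g = 4516675/286 (g = (29/26 + (-88)² - 150*(-88) + 48/(-88)) - 5152 = (29/26 + 7744 + 13200 + 48*(-1/88)) - 5152 = (29/26 + 7744 + 13200 - 6/11) - 5152 = 5990147/286 - 5152 = 4516675/286 ≈ 15793.)
L + g = -9181 + 4516675/286 = 1890909/286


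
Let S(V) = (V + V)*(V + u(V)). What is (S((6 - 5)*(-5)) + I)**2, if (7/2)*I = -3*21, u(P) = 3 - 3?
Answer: 1024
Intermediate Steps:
u(P) = 0
S(V) = 2*V**2 (S(V) = (V + V)*(V + 0) = (2*V)*V = 2*V**2)
I = -18 (I = 2*(-3*21)/7 = (2/7)*(-63) = -18)
(S((6 - 5)*(-5)) + I)**2 = (2*((6 - 5)*(-5))**2 - 18)**2 = (2*(1*(-5))**2 - 18)**2 = (2*(-5)**2 - 18)**2 = (2*25 - 18)**2 = (50 - 18)**2 = 32**2 = 1024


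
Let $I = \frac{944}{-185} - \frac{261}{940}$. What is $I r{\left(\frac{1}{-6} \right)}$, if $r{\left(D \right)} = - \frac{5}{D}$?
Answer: $- \frac{561387}{3478} \approx -161.41$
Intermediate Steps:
$I = - \frac{187129}{34780}$ ($I = 944 \left(- \frac{1}{185}\right) - \frac{261}{940} = - \frac{944}{185} - \frac{261}{940} = - \frac{187129}{34780} \approx -5.3804$)
$I r{\left(\frac{1}{-6} \right)} = - \frac{187129 \left(- \frac{5}{\frac{1}{-6}}\right)}{34780} = - \frac{187129 \left(- \frac{5}{- \frac{1}{6}}\right)}{34780} = - \frac{187129 \left(\left(-5\right) \left(-6\right)\right)}{34780} = \left(- \frac{187129}{34780}\right) 30 = - \frac{561387}{3478}$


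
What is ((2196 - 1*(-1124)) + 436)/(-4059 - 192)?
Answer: -1252/1417 ≈ -0.88356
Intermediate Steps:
((2196 - 1*(-1124)) + 436)/(-4059 - 192) = ((2196 + 1124) + 436)/(-4251) = (3320 + 436)*(-1/4251) = 3756*(-1/4251) = -1252/1417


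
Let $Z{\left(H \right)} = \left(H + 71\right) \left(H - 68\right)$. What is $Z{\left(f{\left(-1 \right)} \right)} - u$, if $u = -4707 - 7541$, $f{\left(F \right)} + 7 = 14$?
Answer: $7490$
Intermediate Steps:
$f{\left(F \right)} = 7$ ($f{\left(F \right)} = -7 + 14 = 7$)
$Z{\left(H \right)} = \left(-68 + H\right) \left(71 + H\right)$ ($Z{\left(H \right)} = \left(71 + H\right) \left(-68 + H\right) = \left(-68 + H\right) \left(71 + H\right)$)
$u = -12248$
$Z{\left(f{\left(-1 \right)} \right)} - u = \left(-4828 + 7^{2} + 3 \cdot 7\right) - -12248 = \left(-4828 + 49 + 21\right) + 12248 = -4758 + 12248 = 7490$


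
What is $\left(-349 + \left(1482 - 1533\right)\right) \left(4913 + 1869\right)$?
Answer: $-2712800$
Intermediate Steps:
$\left(-349 + \left(1482 - 1533\right)\right) \left(4913 + 1869\right) = \left(-349 - 51\right) 6782 = \left(-400\right) 6782 = -2712800$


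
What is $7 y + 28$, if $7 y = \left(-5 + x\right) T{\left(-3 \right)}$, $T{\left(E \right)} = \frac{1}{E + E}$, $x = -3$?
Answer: $\frac{88}{3} \approx 29.333$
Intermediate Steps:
$T{\left(E \right)} = \frac{1}{2 E}$
$y = \frac{4}{21}$ ($y = \frac{\left(-5 - 3\right) \frac{1}{2 \left(-3\right)}}{7} = \frac{\left(-8\right) \frac{1}{2} \left(- \frac{1}{3}\right)}{7} = \frac{\left(-8\right) \left(- \frac{1}{6}\right)}{7} = \frac{1}{7} \cdot \frac{4}{3} = \frac{4}{21} \approx 0.19048$)
$7 y + 28 = 7 \cdot \frac{4}{21} + 28 = \frac{4}{3} + 28 = \frac{88}{3}$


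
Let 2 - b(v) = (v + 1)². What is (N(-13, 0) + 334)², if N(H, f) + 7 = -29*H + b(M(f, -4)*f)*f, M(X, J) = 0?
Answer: 495616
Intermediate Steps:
b(v) = 2 - (1 + v)² (b(v) = 2 - (v + 1)² = 2 - (1 + v)²)
N(H, f) = -7 + f - 29*H (N(H, f) = -7 + (-29*H + (2 - (1 + 0*f)²)*f) = -7 + (-29*H + (2 - (1 + 0)²)*f) = -7 + (-29*H + (2 - 1*1²)*f) = -7 + (-29*H + (2 - 1*1)*f) = -7 + (-29*H + (2 - 1)*f) = -7 + (-29*H + 1*f) = -7 + (-29*H + f) = -7 + (f - 29*H) = -7 + f - 29*H)
(N(-13, 0) + 334)² = ((-7 + 0 - 29*(-13)) + 334)² = ((-7 + 0 + 377) + 334)² = (370 + 334)² = 704² = 495616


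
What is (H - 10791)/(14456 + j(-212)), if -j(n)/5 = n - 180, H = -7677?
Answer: -9/8 ≈ -1.1250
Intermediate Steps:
j(n) = 900 - 5*n (j(n) = -5*(n - 180) = -5*(-180 + n) = 900 - 5*n)
(H - 10791)/(14456 + j(-212)) = (-7677 - 10791)/(14456 + (900 - 5*(-212))) = -18468/(14456 + (900 + 1060)) = -18468/(14456 + 1960) = -18468/16416 = -18468*1/16416 = -9/8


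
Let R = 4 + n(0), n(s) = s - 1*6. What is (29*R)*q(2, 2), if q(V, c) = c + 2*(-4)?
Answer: 348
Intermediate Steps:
q(V, c) = -8 + c (q(V, c) = c - 8 = -8 + c)
n(s) = -6 + s (n(s) = s - 6 = -6 + s)
R = -2 (R = 4 + (-6 + 0) = 4 - 6 = -2)
(29*R)*q(2, 2) = (29*(-2))*(-8 + 2) = -58*(-6) = 348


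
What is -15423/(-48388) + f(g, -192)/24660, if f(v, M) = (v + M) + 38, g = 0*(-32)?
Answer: 93219857/298312020 ≈ 0.31249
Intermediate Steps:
g = 0
f(v, M) = 38 + M + v (f(v, M) = (M + v) + 38 = 38 + M + v)
-15423/(-48388) + f(g, -192)/24660 = -15423/(-48388) + (38 - 192 + 0)/24660 = -15423*(-1/48388) - 154*1/24660 = 15423/48388 - 77/12330 = 93219857/298312020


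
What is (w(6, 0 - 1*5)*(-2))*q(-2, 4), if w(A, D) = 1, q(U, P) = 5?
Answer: -10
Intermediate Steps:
(w(6, 0 - 1*5)*(-2))*q(-2, 4) = (1*(-2))*5 = -2*5 = -10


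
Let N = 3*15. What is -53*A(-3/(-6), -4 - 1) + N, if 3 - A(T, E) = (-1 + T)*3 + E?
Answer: -917/2 ≈ -458.50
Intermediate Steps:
N = 45
A(T, E) = 6 - E - 3*T (A(T, E) = 3 - ((-1 + T)*3 + E) = 3 - ((-3 + 3*T) + E) = 3 - (-3 + E + 3*T) = 3 + (3 - E - 3*T) = 6 - E - 3*T)
-53*A(-3/(-6), -4 - 1) + N = -53*(6 - (-4 - 1) - (-9)/(-6)) + 45 = -53*(6 - 1*(-5) - (-9)*(-1)/6) + 45 = -53*(6 + 5 - 3*½) + 45 = -53*(6 + 5 - 3/2) + 45 = -53*19/2 + 45 = -1007/2 + 45 = -917/2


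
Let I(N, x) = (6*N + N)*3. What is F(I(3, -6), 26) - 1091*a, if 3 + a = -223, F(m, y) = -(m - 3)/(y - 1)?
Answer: 1232818/5 ≈ 2.4656e+5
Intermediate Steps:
I(N, x) = 21*N (I(N, x) = (7*N)*3 = 21*N)
F(m, y) = -(-3 + m)/(-1 + y)
a = -226 (a = -3 - 223 = -226)
F(I(3, -6), 26) - 1091*a = (3 - 21*3)/(-1 + 26) - 1091*(-226) = (3 - 1*63)/25 + 246566 = (3 - 63)/25 + 246566 = (1/25)*(-60) + 246566 = -12/5 + 246566 = 1232818/5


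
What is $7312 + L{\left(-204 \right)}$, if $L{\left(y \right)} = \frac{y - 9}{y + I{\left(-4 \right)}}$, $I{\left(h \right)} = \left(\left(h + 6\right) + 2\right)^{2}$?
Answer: $\frac{1374869}{188} \approx 7313.1$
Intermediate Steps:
$I{\left(h \right)} = \left(8 + h\right)^{2}$ ($I{\left(h \right)} = \left(\left(6 + h\right) + 2\right)^{2} = \left(8 + h\right)^{2}$)
$L{\left(y \right)} = \frac{-9 + y}{16 + y}$ ($L{\left(y \right)} = \frac{y - 9}{y + \left(8 - 4\right)^{2}} = \frac{-9 + y}{y + 4^{2}} = \frac{-9 + y}{y + 16} = \frac{-9 + y}{16 + y}$)
$7312 + L{\left(-204 \right)} = 7312 + \frac{-9 - 204}{16 - 204} = 7312 + \frac{1}{-188} \left(-213\right) = 7312 - - \frac{213}{188} = 7312 + \frac{213}{188} = \frac{1374869}{188}$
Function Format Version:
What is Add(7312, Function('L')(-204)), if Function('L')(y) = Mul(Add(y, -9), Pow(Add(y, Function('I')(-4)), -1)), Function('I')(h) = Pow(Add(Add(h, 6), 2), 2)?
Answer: Rational(1374869, 188) ≈ 7313.1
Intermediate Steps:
Function('I')(h) = Pow(Add(8, h), 2) (Function('I')(h) = Pow(Add(Add(6, h), 2), 2) = Pow(Add(8, h), 2))
Function('L')(y) = Mul(Pow(Add(16, y), -1), Add(-9, y)) (Function('L')(y) = Mul(Add(y, -9), Pow(Add(y, Pow(Add(8, -4), 2)), -1)) = Mul(Add(-9, y), Pow(Add(y, Pow(4, 2)), -1)) = Mul(Add(-9, y), Pow(Add(y, 16), -1)) = Mul(Add(-9, y), Pow(Add(16, y), -1)) = Mul(Pow(Add(16, y), -1), Add(-9, y)))
Add(7312, Function('L')(-204)) = Add(7312, Mul(Pow(Add(16, -204), -1), Add(-9, -204))) = Add(7312, Mul(Pow(-188, -1), -213)) = Add(7312, Mul(Rational(-1, 188), -213)) = Add(7312, Rational(213, 188)) = Rational(1374869, 188)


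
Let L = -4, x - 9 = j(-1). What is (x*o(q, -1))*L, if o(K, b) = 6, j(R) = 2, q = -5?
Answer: -264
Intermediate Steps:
x = 11 (x = 9 + 2 = 11)
L = -4 (L = -4*1 = -4)
(x*o(q, -1))*L = (11*6)*(-4) = 66*(-4) = -264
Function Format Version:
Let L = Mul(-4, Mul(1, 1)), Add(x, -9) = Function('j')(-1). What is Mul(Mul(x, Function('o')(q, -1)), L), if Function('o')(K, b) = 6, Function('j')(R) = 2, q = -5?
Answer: -264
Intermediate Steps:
x = 11 (x = Add(9, 2) = 11)
L = -4 (L = Mul(-4, 1) = -4)
Mul(Mul(x, Function('o')(q, -1)), L) = Mul(Mul(11, 6), -4) = Mul(66, -4) = -264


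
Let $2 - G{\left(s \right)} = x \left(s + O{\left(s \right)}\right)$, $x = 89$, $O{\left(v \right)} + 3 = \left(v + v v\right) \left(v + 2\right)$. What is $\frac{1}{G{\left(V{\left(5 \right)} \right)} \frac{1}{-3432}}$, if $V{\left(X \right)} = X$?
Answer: $\frac{1716}{9433} \approx 0.18191$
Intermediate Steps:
$O{\left(v \right)} = -3 + \left(2 + v\right) \left(v + v^{2}\right)$ ($O{\left(v \right)} = -3 + \left(v + v v\right) \left(v + 2\right) = -3 + \left(v + v^{2}\right) \left(2 + v\right) = -3 + \left(2 + v\right) \left(v + v^{2}\right)$)
$G{\left(s \right)} = 269 - 267 s - 267 s^{2} - 89 s^{3}$ ($G{\left(s \right)} = 2 - 89 \left(s + \left(-3 + s^{3} + 2 s + 3 s^{2}\right)\right) = 2 - 89 \left(-3 + s^{3} + 3 s + 3 s^{2}\right) = 2 - \left(-267 + 89 s^{3} + 267 s + 267 s^{2}\right) = 269 - 267 s - 267 s^{2} - 89 s^{3}$)
$\frac{1}{G{\left(V{\left(5 \right)} \right)} \frac{1}{-3432}} = \frac{1}{\left(269 - 1335 - 267 \cdot 5^{2} - 89 \cdot 5^{3}\right) \frac{1}{-3432}} = \frac{1}{\left(269 - 1335 - 6675 - 11125\right) \left(- \frac{1}{3432}\right)} = \frac{1}{\left(-18866\right) \left(- \frac{1}{3432}\right)} = \frac{1}{\frac{9433}{1716}} = \frac{1716}{9433}$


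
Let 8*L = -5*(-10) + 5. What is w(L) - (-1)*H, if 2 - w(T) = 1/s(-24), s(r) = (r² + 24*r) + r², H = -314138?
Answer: -180942337/576 ≈ -3.1414e+5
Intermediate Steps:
s(r) = 2*r² + 24*r
L = 55/8 (L = (-5*(-10) + 5)/8 = (50 + 5)/8 = (⅛)*55 = 55/8 ≈ 6.8750)
w(T) = 1151/576 (w(T) = 2 - 1/(2*(-24)*(12 - 24)) = 2 - 1/(2*(-24)*(-12)) = 2 - 1/576 = 1151/576)
w(L) - (-1)*H = 1151/576 - (-1)*(-314138) = 1151/576 - 1*314138 = 1151/576 - 314138 = -180942337/576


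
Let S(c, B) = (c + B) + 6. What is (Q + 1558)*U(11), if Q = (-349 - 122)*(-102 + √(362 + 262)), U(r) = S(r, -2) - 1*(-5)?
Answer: 992000 - 37680*√39 ≈ 7.5669e+5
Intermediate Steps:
S(c, B) = 6 + B + c (S(c, B) = (B + c) + 6 = 6 + B + c)
U(r) = 9 + r (U(r) = (6 - 2 + r) - 1*(-5) = (4 + r) + 5 = 9 + r)
Q = 48042 - 1884*√39 (Q = -471*(-102 + √624) = -471*(-102 + 4*√39) = 48042 - 1884*√39 ≈ 36276.)
(Q + 1558)*U(11) = ((48042 - 1884*√39) + 1558)*(9 + 11) = (49600 - 1884*√39)*20 = 992000 - 37680*√39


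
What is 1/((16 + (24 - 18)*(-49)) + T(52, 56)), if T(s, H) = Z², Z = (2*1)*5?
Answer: -1/178 ≈ -0.0056180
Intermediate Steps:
Z = 10 (Z = 2*5 = 10)
T(s, H) = 100 (T(s, H) = 10² = 100)
1/((16 + (24 - 18)*(-49)) + T(52, 56)) = 1/((16 + (24 - 18)*(-49)) + 100) = 1/((16 + 6*(-49)) + 100) = 1/((16 - 294) + 100) = 1/(-278 + 100) = 1/(-178) = -1/178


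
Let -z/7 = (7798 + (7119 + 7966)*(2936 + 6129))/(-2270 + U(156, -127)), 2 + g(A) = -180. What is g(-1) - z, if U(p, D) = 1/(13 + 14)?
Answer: -25857532645/61289 ≈ -4.2190e+5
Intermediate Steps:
g(A) = -182 (g(A) = -2 - 180 = -182)
U(p, D) = 1/27
z = 25846378047/61289 (z = -7*(7798 + (7119 + 7966)*(2936 + 6129))/(-2270 + 1/27) = -7*(7798 + 15085*9065)/(-61289/27) = -7*(7798 + 136745525)*(-27)/61289 = -957273261*(-27)/61289 = -7*(-3692339721/61289) = 25846378047/61289 ≈ 4.2171e+5)
g(-1) - z = -182 - 1*25846378047/61289 = -182 - 25846378047/61289 = -25857532645/61289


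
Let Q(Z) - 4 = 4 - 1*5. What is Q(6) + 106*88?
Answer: 9331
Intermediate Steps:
Q(Z) = 3 (Q(Z) = 4 + (4 - 1*5) = 4 + (4 - 5) = 4 - 1 = 3)
Q(6) + 106*88 = 3 + 106*88 = 3 + 9328 = 9331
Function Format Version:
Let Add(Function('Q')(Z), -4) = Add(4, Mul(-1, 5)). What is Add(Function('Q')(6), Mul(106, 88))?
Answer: 9331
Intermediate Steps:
Function('Q')(Z) = 3 (Function('Q')(Z) = Add(4, Add(4, Mul(-1, 5))) = Add(4, Add(4, -5)) = Add(4, -1) = 3)
Add(Function('Q')(6), Mul(106, 88)) = Add(3, Mul(106, 88)) = Add(3, 9328) = 9331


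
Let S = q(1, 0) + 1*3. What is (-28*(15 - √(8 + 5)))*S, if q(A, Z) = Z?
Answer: -1260 + 84*√13 ≈ -957.13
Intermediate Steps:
S = 3 (S = 0 + 1*3 = 0 + 3 = 3)
(-28*(15 - √(8 + 5)))*S = -28*(15 - √(8 + 5))*3 = -28*(15 - √13)*3 = (-420 + 28*√13)*3 = -1260 + 84*√13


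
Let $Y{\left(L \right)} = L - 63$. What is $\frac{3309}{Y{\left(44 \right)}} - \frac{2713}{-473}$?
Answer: $- \frac{1513610}{8987} \approx -168.42$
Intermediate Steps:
$Y{\left(L \right)} = -63 + L$
$\frac{3309}{Y{\left(44 \right)}} - \frac{2713}{-473} = \frac{3309}{-63 + 44} - \frac{2713}{-473} = \frac{3309}{-19} - - \frac{2713}{473} = 3309 \left(- \frac{1}{19}\right) + \frac{2713}{473} = - \frac{3309}{19} + \frac{2713}{473} = - \frac{1513610}{8987}$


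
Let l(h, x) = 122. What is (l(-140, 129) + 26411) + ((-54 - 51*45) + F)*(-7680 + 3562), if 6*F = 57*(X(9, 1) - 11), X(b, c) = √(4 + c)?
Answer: 10130046 - 39121*√5 ≈ 1.0043e+7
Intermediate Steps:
F = -209/2 + 19*√5/2 (F = (57*(√(4 + 1) - 11))/6 = (57*(√5 - 11))/6 = (57*(-11 + √5))/6 = (-627 + 57*√5)/6 = -209/2 + 19*√5/2 ≈ -83.257)
(l(-140, 129) + 26411) + ((-54 - 51*45) + F)*(-7680 + 3562) = (122 + 26411) + ((-54 - 51*45) + (-209/2 + 19*√5/2))*(-7680 + 3562) = 26533 + ((-54 - 2295) + (-209/2 + 19*√5/2))*(-4118) = 26533 + (-2349 + (-209/2 + 19*√5/2))*(-4118) = 26533 + (-4907/2 + 19*√5/2)*(-4118) = 26533 + (10103513 - 39121*√5) = 10130046 - 39121*√5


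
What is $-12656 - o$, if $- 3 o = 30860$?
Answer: $- \frac{7108}{3} \approx -2369.3$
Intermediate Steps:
$o = - \frac{30860}{3}$ ($o = \left(- \frac{1}{3}\right) 30860 = - \frac{30860}{3} \approx -10287.0$)
$-12656 - o = -12656 - - \frac{30860}{3} = -12656 + \frac{30860}{3} = - \frac{7108}{3}$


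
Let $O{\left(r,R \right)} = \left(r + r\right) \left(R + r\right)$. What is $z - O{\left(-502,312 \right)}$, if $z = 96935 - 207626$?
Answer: $-301451$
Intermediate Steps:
$O{\left(r,R \right)} = 2 r \left(R + r\right)$
$z = -110691$
$z - O{\left(-502,312 \right)} = -110691 - 2 \left(-502\right) \left(312 - 502\right) = -110691 - 2 \left(-502\right) \left(-190\right) = -110691 - 190760 = -301451$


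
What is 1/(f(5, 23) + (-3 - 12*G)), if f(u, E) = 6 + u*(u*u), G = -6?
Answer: 1/200 ≈ 0.0050000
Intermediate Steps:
f(u, E) = 6 + u**3 (f(u, E) = 6 + u*u**2 = 6 + u**3)
1/(f(5, 23) + (-3 - 12*G)) = 1/((6 + 5**3) + (-3 - 12*(-6))) = 1/((6 + 125) + (-3 + 72)) = 1/(131 + 69) = 1/200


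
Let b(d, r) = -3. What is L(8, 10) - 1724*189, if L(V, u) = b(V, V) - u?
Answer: -325849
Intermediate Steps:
L(V, u) = -3 - u
L(8, 10) - 1724*189 = (-3 - 1*10) - 1724*189 = (-3 - 10) - 431*756 = -13 - 325836 = -325849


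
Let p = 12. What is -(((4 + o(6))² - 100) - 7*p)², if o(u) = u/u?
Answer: -25281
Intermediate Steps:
o(u) = 1
-(((4 + o(6))² - 100) - 7*p)² = -(((4 + 1)² - 100) - 7*12)² = -((5² - 100) - 84)² = -((25 - 100) - 84)² = -(-75 - 84)² = -1*(-159)² = -1*25281 = -25281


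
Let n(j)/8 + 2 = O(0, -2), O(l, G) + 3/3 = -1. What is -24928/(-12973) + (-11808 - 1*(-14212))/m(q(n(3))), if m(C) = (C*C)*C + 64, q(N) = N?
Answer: 196014555/106067248 ≈ 1.8480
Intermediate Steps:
O(l, G) = -2 (O(l, G) = -1 - 1 = -2)
n(j) = -32 (n(j) = -16 + 8*(-2) = -16 - 16 = -32)
m(C) = 64 + C³ (m(C) = C²*C + 64 = C³ + 64 = 64 + C³)
-24928/(-12973) + (-11808 - 1*(-14212))/m(q(n(3))) = -24928/(-12973) + (-11808 - 1*(-14212))/(64 + (-32)³) = -24928*(-1/12973) + (-11808 + 14212)/(64 - 32768) = 24928/12973 + 2404/(-32704) = 24928/12973 + 2404*(-1/32704) = 24928/12973 - 601/8176 = 196014555/106067248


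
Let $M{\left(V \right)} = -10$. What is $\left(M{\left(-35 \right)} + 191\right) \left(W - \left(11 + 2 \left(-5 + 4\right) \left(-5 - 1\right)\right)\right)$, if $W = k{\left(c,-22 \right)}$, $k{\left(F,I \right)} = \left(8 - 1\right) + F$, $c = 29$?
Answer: $2353$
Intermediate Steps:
$k{\left(F,I \right)} = 7 + F$
$W = 36$ ($W = 7 + 29 = 36$)
$\left(M{\left(-35 \right)} + 191\right) \left(W - \left(11 + 2 \left(-5 + 4\right) \left(-5 - 1\right)\right)\right) = \left(-10 + 191\right) \left(36 - \left(11 + 2 \left(-5 + 4\right) \left(-5 - 1\right)\right)\right) = 181 \left(36 - \left(11 + 2 \left(\left(-1\right) \left(-6\right)\right)\right)\right) = 181 \left(36 - 23\right) = 181 \cdot 13 = 2353$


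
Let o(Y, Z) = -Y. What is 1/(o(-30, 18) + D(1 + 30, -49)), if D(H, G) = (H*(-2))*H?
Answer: -1/1892 ≈ -0.00052854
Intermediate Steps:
D(H, G) = -2*H**2 (D(H, G) = (-2*H)*H = -2*H**2)
1/(o(-30, 18) + D(1 + 30, -49)) = 1/(-1*(-30) - 2*(1 + 30)**2) = 1/(30 - 2*31**2) = 1/(30 - 2*961) = 1/(30 - 1922) = 1/(-1892) = -1/1892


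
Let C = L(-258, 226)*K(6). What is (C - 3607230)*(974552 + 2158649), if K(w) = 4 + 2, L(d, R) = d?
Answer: -11307026838378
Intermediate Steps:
K(w) = 6
C = -1548 (C = -258*6 = -1548)
(C - 3607230)*(974552 + 2158649) = (-1548 - 3607230)*(974552 + 2158649) = -3608778*3133201 = -11307026838378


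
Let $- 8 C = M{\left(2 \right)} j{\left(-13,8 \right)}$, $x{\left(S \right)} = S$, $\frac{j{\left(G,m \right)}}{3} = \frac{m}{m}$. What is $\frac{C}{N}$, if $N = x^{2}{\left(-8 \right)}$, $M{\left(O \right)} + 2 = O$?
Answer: $0$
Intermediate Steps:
$j{\left(G,m \right)} = 3$ ($j{\left(G,m \right)} = 3 \frac{m}{m} = 3 \cdot 1 = 3$)
$M{\left(O \right)} = -2 + O$
$N = 64$ ($N = \left(-8\right)^{2} = 64$)
$C = 0$ ($C = - \frac{\left(-2 + 2\right) 3}{8} = - \frac{0 \cdot 3}{8} = \left(- \frac{1}{8}\right) 0 = 0$)
$\frac{C}{N} = \frac{0}{64} = 0 \cdot \frac{1}{64} = 0$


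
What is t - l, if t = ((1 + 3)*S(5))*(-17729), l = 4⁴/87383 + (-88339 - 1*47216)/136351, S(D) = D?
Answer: -4224723589456431/11914759433 ≈ -3.5458e+5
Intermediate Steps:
l = -11810296709/11914759433 (l = 256*(1/87383) + (-88339 - 47216)*(1/136351) = 256/87383 - 135555*1/136351 = 256/87383 - 135555/136351 = -11810296709/11914759433 ≈ -0.99123)
t = -354580 (t = ((1 + 3)*5)*(-17729) = (4*5)*(-17729) = 20*(-17729) = -354580)
t - l = -354580 - 1*(-11810296709/11914759433) = -354580 + 11810296709/11914759433 = -4224723589456431/11914759433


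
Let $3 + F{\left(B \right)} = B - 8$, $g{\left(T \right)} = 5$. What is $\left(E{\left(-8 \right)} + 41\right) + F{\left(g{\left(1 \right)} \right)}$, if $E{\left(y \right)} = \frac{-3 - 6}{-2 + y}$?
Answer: $\frac{359}{10} \approx 35.9$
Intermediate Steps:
$F{\left(B \right)} = -11 + B$ ($F{\left(B \right)} = -3 + \left(B - 8\right) = -3 + \left(-8 + B\right) = -11 + B$)
$E{\left(y \right)} = - \frac{9}{-2 + y}$
$\left(E{\left(-8 \right)} + 41\right) + F{\left(g{\left(1 \right)} \right)} = \left(- \frac{9}{-2 - 8} + 41\right) + \left(-11 + 5\right) = \left(- \frac{9}{-10} + 41\right) - 6 = \left(\left(-9\right) \left(- \frac{1}{10}\right) + 41\right) - 6 = \left(\frac{9}{10} + 41\right) - 6 = \frac{419}{10} - 6 = \frac{359}{10}$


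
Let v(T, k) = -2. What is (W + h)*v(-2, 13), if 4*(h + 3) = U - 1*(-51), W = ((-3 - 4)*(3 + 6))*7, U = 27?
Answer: 849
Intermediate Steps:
W = -441 (W = -7*9*7 = -63*7 = -441)
h = 33/2 (h = -3 + (27 - 1*(-51))/4 = -3 + (27 + 51)/4 = -3 + (¼)*78 = -3 + 39/2 = 33/2 ≈ 16.500)
(W + h)*v(-2, 13) = (-441 + 33/2)*(-2) = -849/2*(-2) = 849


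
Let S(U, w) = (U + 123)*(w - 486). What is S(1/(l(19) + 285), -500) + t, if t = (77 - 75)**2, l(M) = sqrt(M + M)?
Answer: -518218592/4273 + 986*sqrt(38)/81187 ≈ -1.2128e+5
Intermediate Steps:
l(M) = sqrt(2)*sqrt(M) (l(M) = sqrt(2*M) = sqrt(2)*sqrt(M))
t = 4 (t = 2**2 = 4)
S(U, w) = (-486 + w)*(123 + U) (S(U, w) = (123 + U)*(-486 + w) = (-486 + w)*(123 + U))
S(1/(l(19) + 285), -500) + t = (-59778 - 486/(sqrt(2)*sqrt(19) + 285) + 123*(-500) - 500/(sqrt(2)*sqrt(19) + 285)) + 4 = (-59778 - 486/(sqrt(38) + 285) - 61500 - 500/(sqrt(38) + 285)) + 4 = (-59778 - 486/(285 + sqrt(38)) - 61500 - 500/(285 + sqrt(38))) + 4 = (-121278 - 986/(285 + sqrt(38))) + 4 = -121274 - 986/(285 + sqrt(38))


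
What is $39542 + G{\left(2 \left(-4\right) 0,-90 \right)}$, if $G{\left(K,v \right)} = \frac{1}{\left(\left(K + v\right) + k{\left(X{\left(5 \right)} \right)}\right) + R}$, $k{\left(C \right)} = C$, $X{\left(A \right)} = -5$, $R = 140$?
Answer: $\frac{1779391}{45} \approx 39542.0$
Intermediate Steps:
$G{\left(K,v \right)} = \frac{1}{135 + K + v}$ ($G{\left(K,v \right)} = \frac{1}{\left(\left(K + v\right) - 5\right) + 140} = \frac{1}{\left(-5 + K + v\right) + 140} = \frac{1}{135 + K + v}$)
$39542 + G{\left(2 \left(-4\right) 0,-90 \right)} = 39542 + \frac{1}{135 + 2 \left(-4\right) 0 - 90} = 39542 + \frac{1}{135 - 0 - 90} = 39542 + \frac{1}{135 + 0 - 90} = 39542 + \frac{1}{45} = \frac{1779391}{45}$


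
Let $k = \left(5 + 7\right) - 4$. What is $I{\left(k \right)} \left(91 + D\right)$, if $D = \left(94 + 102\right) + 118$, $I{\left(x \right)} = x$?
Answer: $3240$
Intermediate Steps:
$k = 8$ ($k = 12 - 4 = 8$)
$D = 314$ ($D = 196 + 118 = 314$)
$I{\left(k \right)} \left(91 + D\right) = 8 \left(91 + 314\right) = 8 \cdot 405 = 3240$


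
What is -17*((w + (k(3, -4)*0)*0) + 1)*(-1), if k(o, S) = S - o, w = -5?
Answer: -68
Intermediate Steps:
-17*((w + (k(3, -4)*0)*0) + 1)*(-1) = -17*((-5 + ((-4 - 1*3)*0)*0) + 1)*(-1) = -17*((-5 + ((-4 - 3)*0)*0) + 1)*(-1) = -17*((-5 - 7*0*0) + 1)*(-1) = -17*((-5 + 0*0) + 1)*(-1) = -17*((-5 + 0) + 1)*(-1) = -17*(-5 + 1)*(-1) = -17*(-4)*(-1) = 68*(-1) = -68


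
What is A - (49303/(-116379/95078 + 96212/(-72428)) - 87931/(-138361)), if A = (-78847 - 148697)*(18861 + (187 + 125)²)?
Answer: -16076147543658248154301719/607983925839007 ≈ -2.6442e+10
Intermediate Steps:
A = -26441750520 (A = -227544*(18861 + 312²) = -227544*(18861 + 97344) = -227544*116205 = -26441750520)
A - (49303/(-116379/95078 + 96212/(-72428)) - 87931/(-138361)) = -26441750520 - (49303/(-116379/95078 + 96212/(-72428)) - 87931/(-138361)) = -26441750520 - (49303/(-116379*1/95078 + 96212*(-1/72428)) - 87931*(-1/138361)) = -26441750520 - (49303/(-116379/95078 - 24053/18107) + 87931/138361) = -26441750520 - (49303/(-4394185687/1721577346) + 87931/138361) = -26441750520 - (49303*(-1721577346/4394185687) + 87931/138361) = -26441750520 - (-84878927889838/4394185687 + 87931/138361) = -26441750520 - 1*(-11743546956624231921/607983925839007) = -26441750520 + 11743546956624231921/607983925839007 = -16076147543658248154301719/607983925839007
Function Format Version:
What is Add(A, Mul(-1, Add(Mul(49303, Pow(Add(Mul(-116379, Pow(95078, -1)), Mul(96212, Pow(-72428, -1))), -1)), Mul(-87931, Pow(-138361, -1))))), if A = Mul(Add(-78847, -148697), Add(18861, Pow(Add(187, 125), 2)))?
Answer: Rational(-16076147543658248154301719, 607983925839007) ≈ -2.6442e+10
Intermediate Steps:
A = -26441750520 (A = Mul(-227544, Add(18861, Pow(312, 2))) = Mul(-227544, Add(18861, 97344)) = Mul(-227544, 116205) = -26441750520)
Add(A, Mul(-1, Add(Mul(49303, Pow(Add(Mul(-116379, Pow(95078, -1)), Mul(96212, Pow(-72428, -1))), -1)), Mul(-87931, Pow(-138361, -1))))) = Add(-26441750520, Mul(-1, Add(Mul(49303, Pow(Add(Mul(-116379, Pow(95078, -1)), Mul(96212, Pow(-72428, -1))), -1)), Mul(-87931, Pow(-138361, -1))))) = Add(-26441750520, Mul(-1, Add(Mul(49303, Pow(Add(Mul(-116379, Rational(1, 95078)), Mul(96212, Rational(-1, 72428))), -1)), Mul(-87931, Rational(-1, 138361))))) = Add(-26441750520, Mul(-1, Add(Mul(49303, Pow(Add(Rational(-116379, 95078), Rational(-24053, 18107)), -1)), Rational(87931, 138361)))) = Add(-26441750520, Mul(-1, Add(Mul(49303, Pow(Rational(-4394185687, 1721577346), -1)), Rational(87931, 138361)))) = Add(-26441750520, Mul(-1, Add(Mul(49303, Rational(-1721577346, 4394185687)), Rational(87931, 138361)))) = Add(-26441750520, Mul(-1, Add(Rational(-84878927889838, 4394185687), Rational(87931, 138361)))) = Add(-26441750520, Mul(-1, Rational(-11743546956624231921, 607983925839007))) = Add(-26441750520, Rational(11743546956624231921, 607983925839007)) = Rational(-16076147543658248154301719, 607983925839007)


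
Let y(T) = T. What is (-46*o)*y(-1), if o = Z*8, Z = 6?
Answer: 2208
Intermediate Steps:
o = 48 (o = 6*8 = 48)
(-46*o)*y(-1) = -46*48*(-1) = -2208*(-1) = 2208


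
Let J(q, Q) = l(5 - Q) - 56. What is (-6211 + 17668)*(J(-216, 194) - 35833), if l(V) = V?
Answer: -413345646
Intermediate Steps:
J(q, Q) = -51 - Q (J(q, Q) = (5 - Q) - 56 = -51 - Q)
(-6211 + 17668)*(J(-216, 194) - 35833) = (-6211 + 17668)*((-51 - 1*194) - 35833) = 11457*((-51 - 194) - 35833) = 11457*(-245 - 35833) = 11457*(-36078) = -413345646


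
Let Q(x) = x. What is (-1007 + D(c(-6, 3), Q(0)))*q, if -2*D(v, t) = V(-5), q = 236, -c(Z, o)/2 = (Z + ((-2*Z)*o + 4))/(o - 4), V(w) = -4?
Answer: -237180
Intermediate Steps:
c(Z, o) = -2*(4 + Z - 2*Z*o)/(-4 + o) (c(Z, o) = -2*(Z + ((-2*Z)*o + 4))/(o - 4) = -2*(Z + (-2*Z*o + 4))/(-4 + o) = -2*(Z + (4 - 2*Z*o))/(-4 + o) = -2*(4 + Z - 2*Z*o)/(-4 + o))
D(v, t) = 2 (D(v, t) = -1/2*(-4) = 2)
(-1007 + D(c(-6, 3), Q(0)))*q = (-1007 + 2)*236 = -1005*236 = -237180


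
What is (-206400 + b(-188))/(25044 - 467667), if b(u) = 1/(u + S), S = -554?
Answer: 153148801/328426266 ≈ 0.46631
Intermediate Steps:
b(u) = 1/(-554 + u) (b(u) = 1/(u - 554) = 1/(-554 + u))
(-206400 + b(-188))/(25044 - 467667) = (-206400 + 1/(-554 - 188))/(25044 - 467667) = (-206400 + 1/(-742))/(-442623) = (-206400 - 1/742)*(-1/442623) = -153148801/742*(-1/442623) = 153148801/328426266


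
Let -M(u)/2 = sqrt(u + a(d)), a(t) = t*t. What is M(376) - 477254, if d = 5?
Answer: -477254 - 2*sqrt(401) ≈ -4.7729e+5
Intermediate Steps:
a(t) = t**2
M(u) = -2*sqrt(25 + u) (M(u) = -2*sqrt(u + 5**2) = -2*sqrt(u + 25) = -2*sqrt(25 + u))
M(376) - 477254 = -2*sqrt(25 + 376) - 477254 = -2*sqrt(401) - 477254 = -477254 - 2*sqrt(401)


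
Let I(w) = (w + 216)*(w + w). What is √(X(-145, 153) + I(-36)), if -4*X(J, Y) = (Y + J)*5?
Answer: I*√12970 ≈ 113.89*I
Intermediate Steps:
X(J, Y) = -5*J/4 - 5*Y/4 (X(J, Y) = -(Y + J)*5/4 = -(J + Y)*5/4 = -(5*J + 5*Y)/4 = -5*J/4 - 5*Y/4)
I(w) = 2*w*(216 + w) (I(w) = (216 + w)*(2*w) = 2*w*(216 + w))
√(X(-145, 153) + I(-36)) = √((-5/4*(-145) - 5/4*153) + 2*(-36)*(216 - 36)) = √((725/4 - 765/4) + 2*(-36)*180) = √(-10 - 12960) = √(-12970) = I*√12970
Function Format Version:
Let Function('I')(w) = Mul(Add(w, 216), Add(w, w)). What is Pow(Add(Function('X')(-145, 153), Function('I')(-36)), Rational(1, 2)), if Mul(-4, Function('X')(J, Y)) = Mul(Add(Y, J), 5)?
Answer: Mul(I, Pow(12970, Rational(1, 2))) ≈ Mul(113.89, I)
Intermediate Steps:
Function('X')(J, Y) = Add(Mul(Rational(-5, 4), J), Mul(Rational(-5, 4), Y)) (Function('X')(J, Y) = Mul(Rational(-1, 4), Mul(Add(Y, J), 5)) = Mul(Rational(-1, 4), Mul(Add(J, Y), 5)) = Mul(Rational(-1, 4), Add(Mul(5, J), Mul(5, Y))) = Add(Mul(Rational(-5, 4), J), Mul(Rational(-5, 4), Y)))
Function('I')(w) = Mul(2, w, Add(216, w)) (Function('I')(w) = Mul(Add(216, w), Mul(2, w)) = Mul(2, w, Add(216, w)))
Pow(Add(Function('X')(-145, 153), Function('I')(-36)), Rational(1, 2)) = Pow(Add(Add(Mul(Rational(-5, 4), -145), Mul(Rational(-5, 4), 153)), Mul(2, -36, Add(216, -36))), Rational(1, 2)) = Pow(Add(Add(Rational(725, 4), Rational(-765, 4)), Mul(2, -36, 180)), Rational(1, 2)) = Pow(Add(-10, -12960), Rational(1, 2)) = Pow(-12970, Rational(1, 2)) = Mul(I, Pow(12970, Rational(1, 2)))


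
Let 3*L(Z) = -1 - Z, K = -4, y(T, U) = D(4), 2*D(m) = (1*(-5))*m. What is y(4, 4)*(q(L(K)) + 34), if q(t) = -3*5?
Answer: -190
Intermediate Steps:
D(m) = -5*m/2 (D(m) = ((1*(-5))*m)/2 = (-5*m)/2 = -5*m/2)
y(T, U) = -10 (y(T, U) = -5/2*4 = -10)
L(Z) = -⅓ - Z/3 (L(Z) = (-1 - Z)/3 = -⅓ - Z/3)
q(t) = -15
y(4, 4)*(q(L(K)) + 34) = -10*(-15 + 34) = -10*19 = -190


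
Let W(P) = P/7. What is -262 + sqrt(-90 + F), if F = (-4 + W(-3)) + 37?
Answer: -262 + I*sqrt(2814)/7 ≈ -262.0 + 7.5782*I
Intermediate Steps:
W(P) = P/7 (W(P) = P*(1/7) = P/7)
F = 228/7 (F = (-4 + (1/7)*(-3)) + 37 = (-4 - 3/7) + 37 = -31/7 + 37 = 228/7 ≈ 32.571)
-262 + sqrt(-90 + F) = -262 + sqrt(-90 + 228/7) = -262 + sqrt(-402/7) = -262 + I*sqrt(2814)/7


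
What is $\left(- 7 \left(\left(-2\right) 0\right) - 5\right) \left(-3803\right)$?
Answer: $19015$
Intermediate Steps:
$\left(- 7 \left(\left(-2\right) 0\right) - 5\right) \left(-3803\right) = \left(\left(-7\right) 0 - 5\right) \left(-3803\right) = \left(0 - 5\right) \left(-3803\right) = \left(-5\right) \left(-3803\right) = 19015$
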